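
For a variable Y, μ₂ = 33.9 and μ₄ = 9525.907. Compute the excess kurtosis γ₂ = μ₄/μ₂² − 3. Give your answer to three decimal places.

μ₂² = 33.9² = 1149.21000
μ₄/μ₂² = 9525.907 / 1149.21000 = 8.28909
γ₂ = 8.28909 − 3 ≈ 5.289

5.289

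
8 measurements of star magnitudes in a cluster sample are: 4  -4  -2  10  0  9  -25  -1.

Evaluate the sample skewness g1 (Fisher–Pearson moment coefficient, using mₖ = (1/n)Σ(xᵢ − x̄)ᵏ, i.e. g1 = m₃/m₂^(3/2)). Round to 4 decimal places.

x̄ = (4 - 4 - 2 + 10 + 0 + 9 - 25 - 1) / 8 = -1.1250
deviations (xᵢ − x̄): 5.1250, -2.8750, -0.8750, 11.1250, 1.1250, 10.1250, -23.8750, 0.1250
Σ(xᵢ − x̄)² = 832.8750 ⇒ m₂ = 832.8750/8 = 104.10938
Σ(xᵢ − x̄)³ = -11082.6563 ⇒ m₃ = -11082.6563/8 = -1385.33203
m₂^(3/2) = 104.10938^(1.5) = 1062.26961
g1 = m₃ / m₂^(3/2) = -1385.33203 / 1062.26961 ≈ -1.3041

-1.3041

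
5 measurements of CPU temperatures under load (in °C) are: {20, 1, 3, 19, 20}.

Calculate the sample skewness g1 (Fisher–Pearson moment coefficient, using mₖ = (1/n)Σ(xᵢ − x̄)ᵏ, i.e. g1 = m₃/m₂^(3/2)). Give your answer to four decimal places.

x̄ = (20 + 1 + 3 + 19 + 20) / 5 = 12.6000
deviations (xᵢ − x̄): 7.4000, -11.6000, -9.6000, 6.4000, 7.4000
Σ(xᵢ − x̄)² = 377.2000 ⇒ m₂ = 377.2000/5 = 75.44000
Σ(xᵢ − x̄)³ = -1373.0400 ⇒ m₃ = -1373.0400/5 = -274.60800
m₂^(3/2) = 75.44000^(1.5) = 655.24320
g1 = m₃ / m₂^(3/2) = -274.60800 / 655.24320 ≈ -0.4191

-0.4191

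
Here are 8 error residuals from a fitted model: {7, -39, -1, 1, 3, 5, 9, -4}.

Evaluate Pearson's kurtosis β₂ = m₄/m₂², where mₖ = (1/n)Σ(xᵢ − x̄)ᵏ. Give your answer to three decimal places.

x̄ = -2.3750
Σ(xᵢ − x̄)² = 1657.8750 ⇒ m₂ = 207.23438
Σ(xᵢ − x̄)⁴ = 1827728.8066 ⇒ m₄ = 228466.10083
m₂² = 42946.08618
β₂ = m₄/m₂² = 228466.10083 / 42946.08618 ≈ 5.320

5.320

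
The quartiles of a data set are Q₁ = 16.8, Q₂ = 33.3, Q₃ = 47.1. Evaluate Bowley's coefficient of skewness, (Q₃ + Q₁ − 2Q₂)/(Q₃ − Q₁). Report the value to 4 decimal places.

-0.0891

numerator: Q₃ + Q₁ − 2Q₂ = 47.1 + 16.8 − 2×33.3 = -2.7000
denominator: Q₃ − Q₁ = 47.1 − 16.8 = 30.3000
Bowley skewness = -2.7000 / 30.3000 ≈ -0.0891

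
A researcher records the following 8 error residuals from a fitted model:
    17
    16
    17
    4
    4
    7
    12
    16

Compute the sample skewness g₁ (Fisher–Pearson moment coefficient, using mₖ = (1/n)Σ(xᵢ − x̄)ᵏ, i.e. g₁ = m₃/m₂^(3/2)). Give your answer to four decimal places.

x̄ = (17 + 16 + 17 + 4 + 4 + 7 + 12 + 16) / 8 = 11.6250
deviations (xᵢ − x̄): 5.3750, 4.3750, 5.3750, -7.6250, -7.6250, -4.6250, 0.3750, 4.3750
Σ(xᵢ − x̄)² = 233.8750 ⇒ m₂ = 233.8750/8 = 29.23438
Σ(xᵢ − x̄)³ = -507.4688 ⇒ m₃ = -507.4688/8 = -63.43359
m₂^(3/2) = 29.23438^(1.5) = 158.06682
g₁ = m₃ / m₂^(3/2) = -63.43359 / 158.06682 ≈ -0.4013

-0.4013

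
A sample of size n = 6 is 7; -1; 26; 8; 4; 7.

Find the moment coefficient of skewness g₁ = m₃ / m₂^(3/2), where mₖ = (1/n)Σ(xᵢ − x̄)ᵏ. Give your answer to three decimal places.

x̄ = (7 - 1 + 26 + 8 + 4 + 7) / 6 = 8.5000
deviations (xᵢ − x̄): -1.5000, -9.5000, 17.5000, -0.5000, -4.5000, -1.5000
Σ(xᵢ − x̄)² = 421.5000 ⇒ m₂ = 421.5000/6 = 70.25000
Σ(xᵢ − x̄)³ = 4404.0000 ⇒ m₃ = 4404.0000/6 = 734.00000
m₂^(3/2) = 70.25000^(1.5) = 588.80229
g₁ = m₃ / m₂^(3/2) = 734.00000 / 588.80229 ≈ 1.247

1.247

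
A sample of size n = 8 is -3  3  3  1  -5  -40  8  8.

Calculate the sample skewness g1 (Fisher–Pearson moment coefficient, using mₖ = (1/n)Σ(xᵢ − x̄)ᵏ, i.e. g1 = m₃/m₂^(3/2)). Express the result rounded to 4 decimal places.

x̄ = (-3 + 3 + 3 + 1 - 5 - 40 + 8 + 8) / 8 = -3.1250
deviations (xᵢ − x̄): 0.1250, 6.1250, 6.1250, 4.1250, -1.8750, -36.8750, 11.1250, 11.1250
Σ(xᵢ − x̄)² = 1702.8750 ⇒ m₂ = 1702.8750/8 = 212.85938
Σ(xᵢ − x̄)³ = -46864.4063 ⇒ m₃ = -46864.4063/8 = -5858.05078
m₂^(3/2) = 212.85938^(1.5) = 3105.55463
g1 = m₃ / m₂^(3/2) = -5858.05078 / 3105.55463 ≈ -1.8863

-1.8863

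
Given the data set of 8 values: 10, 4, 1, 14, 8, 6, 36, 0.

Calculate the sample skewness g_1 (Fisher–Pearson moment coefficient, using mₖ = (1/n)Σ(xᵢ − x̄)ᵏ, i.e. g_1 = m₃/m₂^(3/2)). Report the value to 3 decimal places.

x̄ = (10 + 4 + 1 + 14 + 8 + 6 + 36 + 0) / 8 = 9.8750
deviations (xᵢ − x̄): 0.1250, -5.8750, -8.8750, 4.1250, -1.8750, -3.8750, 26.1250, -9.8750
Σ(xᵢ − x̄)² = 928.8750 ⇒ m₂ = 928.8750/8 = 116.10938
Σ(xᵢ − x̄)³ = 15971.3438 ⇒ m₃ = 15971.3438/8 = 1996.41797
m₂^(3/2) = 116.10938^(1.5) = 1251.12566
g_1 = m₃ / m₂^(3/2) = 1996.41797 / 1251.12566 ≈ 1.596

1.596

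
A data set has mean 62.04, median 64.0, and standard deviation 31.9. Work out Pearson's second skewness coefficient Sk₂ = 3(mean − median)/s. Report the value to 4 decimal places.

Sk₂ = 3(62.04 − 64.0) / 31.9 = 3 × -1.9600 / 31.9
    = -5.8800 / 31.9 ≈ -0.1843

-0.1843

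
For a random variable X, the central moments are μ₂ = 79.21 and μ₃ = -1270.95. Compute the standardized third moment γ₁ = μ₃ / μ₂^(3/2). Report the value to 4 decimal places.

-1.8028

σ = √μ₂ = √79.21 = 8.90000
σ³ = μ₂^(3/2) = 704.96900
γ₁ = μ₃/σ³ = -1270.95 / 704.96900 ≈ -1.8028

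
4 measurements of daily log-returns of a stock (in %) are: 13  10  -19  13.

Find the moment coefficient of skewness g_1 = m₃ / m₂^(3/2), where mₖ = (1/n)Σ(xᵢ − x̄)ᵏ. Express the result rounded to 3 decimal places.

x̄ = (13 + 10 - 19 + 13) / 4 = 4.2500
deviations (xᵢ − x̄): 8.7500, 5.7500, -23.2500, 8.7500
Σ(xᵢ − x̄)² = 726.7500 ⇒ m₂ = 726.7500/4 = 181.68750
Σ(xᵢ − x̄)³ = -11038.1250 ⇒ m₃ = -11038.1250/4 = -2759.53125
m₂^(3/2) = 181.68750^(1.5) = 2448.99317
g_1 = m₃ / m₂^(3/2) = -2759.53125 / 2448.99317 ≈ -1.127

-1.127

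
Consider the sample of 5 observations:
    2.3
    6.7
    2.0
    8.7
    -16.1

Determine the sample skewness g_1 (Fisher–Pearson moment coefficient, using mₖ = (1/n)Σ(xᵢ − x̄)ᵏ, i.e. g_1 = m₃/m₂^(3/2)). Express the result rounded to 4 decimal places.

-1.1862

x̄ = (2.3 + 6.7 + 2.0 + 8.7 - 16.1) / 5 = 0.7200
deviations (xᵢ − x̄): 1.5800, 5.9800, 1.2800, 7.9800, -16.8200
Σ(xᵢ − x̄)² = 386.4880 ⇒ m₂ = 386.4880/5 = 77.29760
Σ(xᵢ − x̄)³ = -4030.5283 ⇒ m₃ = -4030.5283/5 = -806.10566
m₂^(3/2) = 77.29760^(1.5) = 679.59318
g_1 = m₃ / m₂^(3/2) = -806.10566 / 679.59318 ≈ -1.1862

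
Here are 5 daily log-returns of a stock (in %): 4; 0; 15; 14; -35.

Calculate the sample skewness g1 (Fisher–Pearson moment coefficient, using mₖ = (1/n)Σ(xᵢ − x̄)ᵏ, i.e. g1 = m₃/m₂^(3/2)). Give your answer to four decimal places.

x̄ = (4 + 0 + 15 + 14 - 35) / 5 = -0.4000
deviations (xᵢ − x̄): 4.4000, 0.4000, 15.4000, 14.4000, -34.6000
Σ(xᵢ − x̄)² = 1661.2000 ⇒ m₂ = 1661.2000/5 = 332.24000
Σ(xᵢ − x̄)³ = -34698.2400 ⇒ m₃ = -34698.2400/5 = -6939.64800
m₂^(3/2) = 332.24000^(1.5) = 6055.88859
g1 = m₃ / m₂^(3/2) = -6939.64800 / 6055.88859 ≈ -1.1459

-1.1459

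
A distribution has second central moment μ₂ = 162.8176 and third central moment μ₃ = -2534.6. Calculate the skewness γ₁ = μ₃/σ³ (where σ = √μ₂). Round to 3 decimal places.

-1.220

σ = √μ₂ = √162.8176 = 12.76000
σ³ = μ₂^(3/2) = 2077.55258
γ₁ = μ₃/σ³ = -2534.6 / 2077.55258 ≈ -1.220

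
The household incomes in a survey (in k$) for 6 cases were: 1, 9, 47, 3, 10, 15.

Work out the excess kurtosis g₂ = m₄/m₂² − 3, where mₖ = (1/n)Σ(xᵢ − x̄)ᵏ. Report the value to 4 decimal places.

0.5926

x̄ = 14.1667
Σ(xᵢ − x̄)² = 1420.8333 ⇒ m₂ = 236.80556
Σ(xᵢ − x̄)⁴ = 1208761.1528 ⇒ m₄ = 201460.19213
m₂² = 56076.87114
g₂ = m₄/m₂² − 3 = 3.59257 − 3 ≈ 0.5926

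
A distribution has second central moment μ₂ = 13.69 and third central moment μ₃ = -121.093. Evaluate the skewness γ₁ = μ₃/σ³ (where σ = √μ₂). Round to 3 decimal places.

-2.391

σ = √μ₂ = √13.69 = 3.70000
σ³ = μ₂^(3/2) = 50.65300
γ₁ = μ₃/σ³ = -121.093 / 50.65300 ≈ -2.391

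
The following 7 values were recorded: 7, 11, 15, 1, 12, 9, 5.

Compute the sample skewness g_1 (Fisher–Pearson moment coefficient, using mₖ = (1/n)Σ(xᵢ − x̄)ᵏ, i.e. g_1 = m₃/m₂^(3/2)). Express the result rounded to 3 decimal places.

-0.285

x̄ = (7 + 11 + 15 + 1 + 12 + 9 + 5) / 7 = 8.5714
deviations (xᵢ − x̄): -1.5714, 2.4286, 6.4286, -7.5714, 3.4286, 0.4286, -3.5714
Σ(xᵢ − x̄)² = 131.7143 ⇒ m₂ = 131.7143/7 = 18.81633
Σ(xᵢ − x̄)³ = -163.1020 ⇒ m₃ = -163.1020/7 = -23.30029
m₂^(3/2) = 18.81633^(1.5) = 81.62107
g_1 = m₃ / m₂^(3/2) = -23.30029 / 81.62107 ≈ -0.285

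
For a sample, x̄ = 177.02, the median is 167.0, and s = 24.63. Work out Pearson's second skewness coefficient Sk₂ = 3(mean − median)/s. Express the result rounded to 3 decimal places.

Sk₂ = 3(177.02 − 167.0) / 24.63 = 3 × 10.0200 / 24.63
    = 30.0600 / 24.63 ≈ 1.220

1.220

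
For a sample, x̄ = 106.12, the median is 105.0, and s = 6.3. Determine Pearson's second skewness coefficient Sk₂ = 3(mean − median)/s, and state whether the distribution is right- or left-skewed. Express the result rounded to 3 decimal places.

Sk₂ = 3(106.12 − 105.0) / 6.3 = 3 × 1.1200 / 6.3
    = 3.3600 / 6.3 ≈ 0.533
Sk₂ > 0 ⇒ mean > median ⇒ right-skewed (positive skew).

0.533, right-skewed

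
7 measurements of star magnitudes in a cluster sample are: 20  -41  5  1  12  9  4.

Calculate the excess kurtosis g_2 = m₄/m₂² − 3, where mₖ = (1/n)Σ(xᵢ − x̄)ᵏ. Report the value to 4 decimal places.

x̄ = 1.4286
Σ(xᵢ − x̄)² = 2333.7143 ⇒ m₂ = 333.38776
Σ(xᵢ − x̄)⁴ = 3375597.8426 ⇒ m₄ = 482228.26322
m₂² = 111147.39525
g_2 = m₄/m₂² − 3 = 4.33864 − 3 ≈ 1.3386

1.3386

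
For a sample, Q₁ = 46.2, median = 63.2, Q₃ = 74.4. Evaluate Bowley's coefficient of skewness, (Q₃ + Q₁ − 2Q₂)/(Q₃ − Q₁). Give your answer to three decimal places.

numerator: Q₃ + Q₁ − 2Q₂ = 74.4 + 46.2 − 2×63.2 = -5.8000
denominator: Q₃ − Q₁ = 74.4 − 46.2 = 28.2000
Bowley skewness = -5.8000 / 28.2000 ≈ -0.206

-0.206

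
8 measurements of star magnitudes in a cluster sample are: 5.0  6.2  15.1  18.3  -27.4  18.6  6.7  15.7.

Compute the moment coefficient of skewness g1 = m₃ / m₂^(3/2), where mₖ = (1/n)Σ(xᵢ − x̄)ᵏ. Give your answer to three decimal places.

x̄ = (5.0 + 6.2 + 15.1 + 18.3 - 27.4 + 18.6 + 6.7 + 15.7) / 8 = 7.2750
deviations (xᵢ − x̄): -2.2750, -1.0750, 7.8250, 11.0250, -34.6750, 11.3250, -0.5750, 8.4250
Σ(xᵢ − x̄)² = 1591.0350 ⇒ m₂ = 1591.0350/8 = 198.87937
Σ(xᵢ − x̄)³ = -37835.1562 ⇒ m₃ = -37835.1562/8 = -4729.39453
m₂^(3/2) = 198.87937^(1.5) = 2804.68841
g1 = m₃ / m₂^(3/2) = -4729.39453 / 2804.68841 ≈ -1.686

-1.686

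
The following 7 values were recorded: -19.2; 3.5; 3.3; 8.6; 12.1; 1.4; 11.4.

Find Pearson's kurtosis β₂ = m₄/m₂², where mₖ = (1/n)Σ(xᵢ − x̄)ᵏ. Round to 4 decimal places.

x̄ = 3.0143
Σ(xᵢ − x̄)² = 680.4686 ⇒ m₂ = 97.20980
Σ(xᵢ − x̄)⁴ = 256256.8452 ⇒ m₄ = 36608.12075
m₂² = 9449.74442
β₂ = m₄/m₂² = 36608.12075 / 9449.74442 ≈ 3.8740

3.8740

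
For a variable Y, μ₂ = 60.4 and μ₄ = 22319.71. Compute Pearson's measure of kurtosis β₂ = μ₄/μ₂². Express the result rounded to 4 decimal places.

6.1181

μ₂² = 60.4² = 3648.16000
μ₄/μ₂² = 22319.71 / 3648.16000 = 6.11807
β₂ ≈ 6.1181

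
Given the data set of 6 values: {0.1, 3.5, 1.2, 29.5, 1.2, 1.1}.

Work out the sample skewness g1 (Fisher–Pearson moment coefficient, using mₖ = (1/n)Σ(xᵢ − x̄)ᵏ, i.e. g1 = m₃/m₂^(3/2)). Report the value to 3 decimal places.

1.752

x̄ = (0.1 + 3.5 + 1.2 + 29.5 + 1.2 + 1.1) / 6 = 6.1000
deviations (xᵢ − x̄): -6.0000, -2.6000, -4.9000, 23.4000, -4.9000, -5.0000
Σ(xᵢ − x̄)² = 663.3400 ⇒ m₂ = 663.3400/6 = 110.55667
Σ(xᵢ − x̄)³ = 12219.0300 ⇒ m₃ = 12219.0300/6 = 2036.50500
m₂^(3/2) = 110.55667^(1.5) = 1162.45836
g1 = m₃ / m₂^(3/2) = 2036.50500 / 1162.45836 ≈ 1.752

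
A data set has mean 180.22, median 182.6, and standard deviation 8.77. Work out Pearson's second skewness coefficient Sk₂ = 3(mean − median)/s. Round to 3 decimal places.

Sk₂ = 3(180.22 − 182.6) / 8.77 = 3 × -2.3800 / 8.77
    = -7.1400 / 8.77 ≈ -0.814

-0.814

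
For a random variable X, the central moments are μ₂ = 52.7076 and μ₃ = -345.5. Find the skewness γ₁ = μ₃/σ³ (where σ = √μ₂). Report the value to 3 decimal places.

σ = √μ₂ = √52.7076 = 7.26000
σ³ = μ₂^(3/2) = 382.65718
γ₁ = μ₃/σ³ = -345.5 / 382.65718 ≈ -0.903

-0.903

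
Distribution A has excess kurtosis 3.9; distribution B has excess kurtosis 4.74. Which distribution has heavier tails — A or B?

B

Higher excess kurtosis ⇒ heavier tails relative to the normal distribution.
3.9 vs 4.74: the larger is 4.74, so B has heavier tails.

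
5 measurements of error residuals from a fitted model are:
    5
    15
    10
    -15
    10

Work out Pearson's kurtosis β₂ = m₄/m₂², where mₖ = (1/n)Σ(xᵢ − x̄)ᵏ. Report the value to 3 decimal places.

2.831

x̄ = 5.0000
Σ(xᵢ − x̄)² = 550.0000 ⇒ m₂ = 110.00000
Σ(xᵢ − x̄)⁴ = 171250.0000 ⇒ m₄ = 34250.00000
m₂² = 12100.00000
β₂ = m₄/m₂² = 34250.00000 / 12100.00000 ≈ 2.831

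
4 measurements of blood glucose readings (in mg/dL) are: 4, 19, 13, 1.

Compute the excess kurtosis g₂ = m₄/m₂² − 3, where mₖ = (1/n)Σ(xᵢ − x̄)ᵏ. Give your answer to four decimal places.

-1.6044

x̄ = 9.2500
Σ(xᵢ − x̄)² = 204.7500 ⇒ m₂ = 51.18750
Σ(xᵢ − x̄)⁴ = 14626.8281 ⇒ m₄ = 3656.70703
m₂² = 2620.16016
g₂ = m₄/m₂² − 3 = 1.39560 − 3 ≈ -1.6044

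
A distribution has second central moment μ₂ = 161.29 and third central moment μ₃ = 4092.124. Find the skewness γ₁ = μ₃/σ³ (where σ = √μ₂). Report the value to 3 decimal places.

σ = √μ₂ = √161.29 = 12.70000
σ³ = μ₂^(3/2) = 2048.38300
γ₁ = μ₃/σ³ = 4092.124 / 2048.38300 ≈ 1.998

1.998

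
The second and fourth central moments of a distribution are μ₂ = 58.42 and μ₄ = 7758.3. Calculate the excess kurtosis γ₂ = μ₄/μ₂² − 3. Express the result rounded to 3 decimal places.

-0.727

μ₂² = 58.42² = 3412.89640
μ₄/μ₂² = 7758.3 / 3412.89640 = 2.27323
γ₂ = 2.27323 − 3 ≈ -0.727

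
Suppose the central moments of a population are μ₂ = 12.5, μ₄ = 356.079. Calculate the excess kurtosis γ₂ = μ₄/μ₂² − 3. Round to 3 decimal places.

μ₂² = 12.5² = 156.25000
μ₄/μ₂² = 356.079 / 156.25000 = 2.27891
γ₂ = 2.27891 − 3 ≈ -0.721

-0.721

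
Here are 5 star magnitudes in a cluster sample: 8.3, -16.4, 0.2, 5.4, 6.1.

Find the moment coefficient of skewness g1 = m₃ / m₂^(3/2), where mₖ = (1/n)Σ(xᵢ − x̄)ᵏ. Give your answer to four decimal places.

x̄ = (8.3 - 16.4 + 0.2 + 5.4 + 6.1) / 5 = 0.7200
deviations (xᵢ − x̄): 7.5800, -17.1200, -0.5200, 4.6800, 5.3800
Σ(xᵢ − x̄)² = 401.6680 ⇒ m₂ = 401.6680/5 = 80.33360
Σ(xᵢ − x̄)³ = -4324.1731 ⇒ m₃ = -4324.1731/5 = -864.83462
m₂^(3/2) = 80.33360^(1.5) = 720.02213
g1 = m₃ / m₂^(3/2) = -864.83462 / 720.02213 ≈ -1.2011

-1.2011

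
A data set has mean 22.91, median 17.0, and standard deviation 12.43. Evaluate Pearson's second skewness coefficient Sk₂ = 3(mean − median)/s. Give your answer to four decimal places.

1.4264

Sk₂ = 3(22.91 − 17.0) / 12.43 = 3 × 5.9100 / 12.43
    = 17.7300 / 12.43 ≈ 1.4264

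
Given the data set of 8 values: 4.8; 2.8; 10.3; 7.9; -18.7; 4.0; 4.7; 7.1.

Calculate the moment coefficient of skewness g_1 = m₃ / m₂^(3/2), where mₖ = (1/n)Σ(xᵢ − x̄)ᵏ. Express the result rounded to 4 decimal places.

-1.9423

x̄ = (4.8 + 2.8 + 10.3 + 7.9 - 18.7 + 4.0 + 4.7 + 7.1) / 8 = 2.8625
deviations (xᵢ − x̄): 1.9375, -0.0625, 7.4375, 5.0375, -21.5625, 1.1375, 1.8375, 4.2375
Σ(xᵢ − x̄)² = 572.0188 ⇒ m₂ = 572.0188/8 = 71.50234
Σ(xᵢ − x̄)³ = -9395.0105 ⇒ m₃ = -9395.0105/8 = -1174.37631
m₂^(3/2) = 71.50234^(1.5) = 604.61709
g_1 = m₃ / m₂^(3/2) = -1174.37631 / 604.61709 ≈ -1.9423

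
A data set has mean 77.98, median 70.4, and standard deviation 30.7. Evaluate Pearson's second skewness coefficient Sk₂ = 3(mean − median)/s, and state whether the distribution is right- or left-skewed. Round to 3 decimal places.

Sk₂ = 3(77.98 − 70.4) / 30.7 = 3 × 7.5800 / 30.7
    = 22.7400 / 30.7 ≈ 0.741
Sk₂ > 0 ⇒ mean > median ⇒ right-skewed (positive skew).

0.741, right-skewed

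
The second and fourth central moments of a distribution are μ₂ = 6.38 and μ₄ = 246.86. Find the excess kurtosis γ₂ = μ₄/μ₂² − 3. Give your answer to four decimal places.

μ₂² = 6.38² = 40.70440
μ₄/μ₂² = 246.86 / 40.70440 = 6.06470
γ₂ = 6.06470 − 3 ≈ 3.0647

3.0647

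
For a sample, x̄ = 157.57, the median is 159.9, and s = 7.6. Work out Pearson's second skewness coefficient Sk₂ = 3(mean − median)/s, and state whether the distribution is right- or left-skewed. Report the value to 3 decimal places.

-0.920, left-skewed

Sk₂ = 3(157.57 − 159.9) / 7.6 = 3 × -2.3300 / 7.6
    = -6.9900 / 7.6 ≈ -0.920
Sk₂ < 0 ⇒ mean < median ⇒ left-skewed (negative skew).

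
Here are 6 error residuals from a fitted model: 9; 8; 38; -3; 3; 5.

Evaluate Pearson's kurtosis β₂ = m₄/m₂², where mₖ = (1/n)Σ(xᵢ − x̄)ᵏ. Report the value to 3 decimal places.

x̄ = 10.0000
Σ(xᵢ − x̄)² = 1032.0000 ⇒ m₂ = 172.00000
Σ(xᵢ − x̄)⁴ = 646260.0000 ⇒ m₄ = 107710.00000
m₂² = 29584.00000
β₂ = m₄/m₂² = 107710.00000 / 29584.00000 ≈ 3.641

3.641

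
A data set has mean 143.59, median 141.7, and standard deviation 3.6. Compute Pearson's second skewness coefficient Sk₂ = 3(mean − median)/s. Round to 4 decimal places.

1.5750

Sk₂ = 3(143.59 − 141.7) / 3.6 = 3 × 1.8900 / 3.6
    = 5.6700 / 3.6 ≈ 1.5750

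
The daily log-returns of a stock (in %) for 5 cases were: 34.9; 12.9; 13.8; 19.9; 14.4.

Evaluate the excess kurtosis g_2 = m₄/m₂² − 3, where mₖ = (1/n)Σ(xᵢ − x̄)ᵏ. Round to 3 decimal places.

x̄ = 19.1800
Σ(xᵢ − x̄)² = 338.8680 ⇒ m₂ = 67.77360
Σ(xᵢ − x̄)⁴ = 63982.9874 ⇒ m₄ = 12796.59749
m₂² = 4593.26086
g_2 = m₄/m₂² − 3 = 2.78595 − 3 ≈ -0.214

-0.214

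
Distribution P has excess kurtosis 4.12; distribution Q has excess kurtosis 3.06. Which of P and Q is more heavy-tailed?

P

Higher excess kurtosis ⇒ heavier tails relative to the normal distribution.
4.12 vs 3.06: the larger is 4.12, so P has heavier tails.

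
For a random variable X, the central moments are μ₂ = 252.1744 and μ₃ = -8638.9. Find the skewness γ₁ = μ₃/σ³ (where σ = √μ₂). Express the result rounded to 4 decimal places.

-2.1573

σ = √μ₂ = √252.1744 = 15.88000
σ³ = μ₂^(3/2) = 4004.52947
γ₁ = μ₃/σ³ = -8638.9 / 4004.52947 ≈ -2.1573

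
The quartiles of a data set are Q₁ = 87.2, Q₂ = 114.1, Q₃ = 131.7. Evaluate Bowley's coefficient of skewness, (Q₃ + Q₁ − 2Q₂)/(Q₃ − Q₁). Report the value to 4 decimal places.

-0.2090

numerator: Q₃ + Q₁ − 2Q₂ = 131.7 + 87.2 − 2×114.1 = -9.3000
denominator: Q₃ − Q₁ = 131.7 − 87.2 = 44.5000
Bowley skewness = -9.3000 / 44.5000 ≈ -0.2090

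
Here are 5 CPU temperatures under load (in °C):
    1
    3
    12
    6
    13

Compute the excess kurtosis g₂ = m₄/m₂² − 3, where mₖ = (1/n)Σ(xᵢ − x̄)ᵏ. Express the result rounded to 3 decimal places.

x̄ = 7.0000
Σ(xᵢ − x̄)² = 114.0000 ⇒ m₂ = 22.80000
Σ(xᵢ − x̄)⁴ = 3474.0000 ⇒ m₄ = 694.80000
m₂² = 519.84000
g₂ = m₄/m₂² − 3 = 1.33657 − 3 ≈ -1.663

-1.663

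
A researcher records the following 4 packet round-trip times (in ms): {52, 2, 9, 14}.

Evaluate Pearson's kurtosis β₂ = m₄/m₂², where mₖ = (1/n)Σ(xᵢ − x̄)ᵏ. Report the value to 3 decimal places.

2.215

x̄ = 19.2500
Σ(xᵢ − x̄)² = 1502.7500 ⇒ m₂ = 375.68750
Σ(xᵢ − x̄)⁴ = 1250731.5781 ⇒ m₄ = 312682.89453
m₂² = 141141.09766
β₂ = m₄/m₂² = 312682.89453 / 141141.09766 ≈ 2.215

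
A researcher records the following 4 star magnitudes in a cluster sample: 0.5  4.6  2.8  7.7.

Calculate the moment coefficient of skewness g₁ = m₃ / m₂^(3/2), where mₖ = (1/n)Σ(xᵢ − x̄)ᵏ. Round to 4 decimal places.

0.2000

x̄ = (0.5 + 4.6 + 2.8 + 7.7) / 4 = 3.9000
deviations (xᵢ − x̄): -3.4000, 0.7000, -1.1000, 3.8000
Σ(xᵢ − x̄)² = 27.7000 ⇒ m₂ = 27.7000/4 = 6.92500
Σ(xᵢ − x̄)³ = 14.5800 ⇒ m₃ = 14.5800/4 = 3.64500
m₂^(3/2) = 6.92500^(1.5) = 18.22341
g₁ = m₃ / m₂^(3/2) = 3.64500 / 18.22341 ≈ 0.2000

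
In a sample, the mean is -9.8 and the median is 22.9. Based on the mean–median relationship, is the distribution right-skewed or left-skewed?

left-skewed

mean − median = -9.8 − 22.9 = -32.7
mean < median ⇒ the longer tail is on the left ⇒ left-skewed (negatively skewed).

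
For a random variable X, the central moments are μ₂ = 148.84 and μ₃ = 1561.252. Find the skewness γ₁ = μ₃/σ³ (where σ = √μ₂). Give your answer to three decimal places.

σ = √μ₂ = √148.84 = 12.20000
σ³ = μ₂^(3/2) = 1815.84800
γ₁ = μ₃/σ³ = 1561.252 / 1815.84800 ≈ 0.860

0.860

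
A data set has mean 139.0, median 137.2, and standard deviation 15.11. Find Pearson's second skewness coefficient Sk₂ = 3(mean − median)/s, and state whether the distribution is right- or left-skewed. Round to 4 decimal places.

0.3574, right-skewed

Sk₂ = 3(139.0 − 137.2) / 15.11 = 3 × 1.8000 / 15.11
    = 5.4000 / 15.11 ≈ 0.3574
Sk₂ > 0 ⇒ mean > median ⇒ right-skewed (positive skew).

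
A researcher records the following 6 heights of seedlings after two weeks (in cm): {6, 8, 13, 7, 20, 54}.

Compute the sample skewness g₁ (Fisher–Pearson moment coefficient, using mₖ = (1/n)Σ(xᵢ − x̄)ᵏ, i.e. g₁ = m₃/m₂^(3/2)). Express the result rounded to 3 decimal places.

x̄ = (6 + 8 + 13 + 7 + 20 + 54) / 6 = 18.0000
deviations (xᵢ − x̄): -12.0000, -10.0000, -5.0000, -11.0000, 2.0000, 36.0000
Σ(xᵢ − x̄)² = 1690.0000 ⇒ m₂ = 1690.0000/6 = 281.66667
Σ(xᵢ − x̄)³ = 42480.0000 ⇒ m₃ = 42480.0000/6 = 7080.00000
m₂^(3/2) = 281.66667^(1.5) = 4727.19134
g₁ = m₃ / m₂^(3/2) = 7080.00000 / 4727.19134 ≈ 1.498

1.498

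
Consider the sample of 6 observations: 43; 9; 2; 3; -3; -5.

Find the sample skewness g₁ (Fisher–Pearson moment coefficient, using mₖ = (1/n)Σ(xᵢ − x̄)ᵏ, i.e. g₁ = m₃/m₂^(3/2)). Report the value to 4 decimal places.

x̄ = (43 + 9 + 2 + 3 - 3 - 5) / 6 = 8.1667
deviations (xᵢ − x̄): 34.8333, 0.8333, -6.1667, -5.1667, -11.1667, -13.1667
Σ(xᵢ − x̄)² = 1576.8333 ⇒ m₂ = 1576.8333/6 = 262.80556
Σ(xᵢ − x̄)³ = 38218.5556 ⇒ m₃ = 38218.5556/6 = 6369.75926
m₂^(3/2) = 262.80556^(1.5) = 4260.41409
g₁ = m₃ / m₂^(3/2) = 6369.75926 / 4260.41409 ≈ 1.4951

1.4951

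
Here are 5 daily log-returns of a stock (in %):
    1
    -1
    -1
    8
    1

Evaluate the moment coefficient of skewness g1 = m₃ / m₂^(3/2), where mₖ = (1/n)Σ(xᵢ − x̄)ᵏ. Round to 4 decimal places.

x̄ = (1 - 1 - 1 + 8 + 1) / 5 = 1.6000
deviations (xᵢ − x̄): -0.6000, -2.6000, -2.6000, 6.4000, -0.6000
Σ(xᵢ − x̄)² = 55.2000 ⇒ m₂ = 55.2000/5 = 11.04000
Σ(xᵢ − x̄)³ = 226.5600 ⇒ m₃ = 226.5600/5 = 45.31200
m₂^(3/2) = 11.04000^(1.5) = 36.68205
g1 = m₃ / m₂^(3/2) = 45.31200 / 36.68205 ≈ 1.2353

1.2353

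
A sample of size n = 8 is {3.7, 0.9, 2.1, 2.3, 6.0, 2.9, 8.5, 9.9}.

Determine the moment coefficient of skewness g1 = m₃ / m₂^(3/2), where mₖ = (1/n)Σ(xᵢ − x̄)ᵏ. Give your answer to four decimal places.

x̄ = (3.7 + 0.9 + 2.1 + 2.3 + 6.0 + 2.9 + 8.5 + 9.9) / 8 = 4.5375
deviations (xᵢ − x̄): -0.8375, -3.6375, -2.4375, -2.2375, 1.4625, -1.6375, 3.9625, 5.3625
Σ(xᵢ − x̄)² = 74.1588 ⇒ m₂ = 74.1588/8 = 9.26984
Σ(xᵢ − x̄)³ = 140.7597 ⇒ m₃ = 140.7597/8 = 17.59496
m₂^(3/2) = 9.26984^(1.5) = 28.22335
g1 = m₃ / m₂^(3/2) = 17.59496 / 28.22335 ≈ 0.6234

0.6234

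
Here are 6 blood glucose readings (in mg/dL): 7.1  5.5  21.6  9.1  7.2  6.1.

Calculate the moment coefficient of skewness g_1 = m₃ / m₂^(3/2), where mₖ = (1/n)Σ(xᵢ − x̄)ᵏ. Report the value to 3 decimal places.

x̄ = (7.1 + 5.5 + 21.6 + 9.1 + 7.2 + 6.1) / 6 = 9.4333
deviations (xᵢ − x̄): -2.3333, -3.9333, 12.1667, -0.3333, -2.2333, -3.3333
Σ(xᵢ − x̄)² = 185.1533 ⇒ m₂ = 185.1533/6 = 30.85889
Σ(xᵢ − x̄)³ = 1679.2344 ⇒ m₃ = 1679.2344/6 = 279.87241
m₂^(3/2) = 30.85889^(1.5) = 171.42353
g_1 = m₃ / m₂^(3/2) = 279.87241 / 171.42353 ≈ 1.633

1.633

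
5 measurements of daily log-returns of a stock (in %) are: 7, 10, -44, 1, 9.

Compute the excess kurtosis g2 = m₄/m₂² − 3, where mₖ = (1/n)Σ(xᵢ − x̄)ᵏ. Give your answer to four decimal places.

0.1302

x̄ = -3.4000
Σ(xᵢ − x̄)² = 2109.2000 ⇒ m₂ = 421.84000
Σ(xᵢ − x̄)⁴ = 2785048.0160 ⇒ m₄ = 557009.60320
m₂² = 177948.98560
g2 = m₄/m₂² − 3 = 3.13016 − 3 ≈ 0.1302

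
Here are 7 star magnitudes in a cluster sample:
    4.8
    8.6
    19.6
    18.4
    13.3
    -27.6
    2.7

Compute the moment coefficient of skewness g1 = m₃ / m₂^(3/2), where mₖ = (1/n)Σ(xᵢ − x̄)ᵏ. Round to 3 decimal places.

x̄ = (4.8 + 8.6 + 19.6 + 18.4 + 13.3 - 27.6 + 2.7) / 7 = 5.6857
deviations (xᵢ − x̄): -0.8857, 2.9143, 13.9143, 12.7143, 7.6143, -33.2857, -2.9857
Σ(xᵢ − x̄)² = 1539.3686 ⇒ m₂ = 1539.3686/7 = 219.90980
Σ(xᵢ − x̄)³ = -31690.4260 ⇒ m₃ = -31690.4260/7 = -4527.20372
m₂^(3/2) = 219.90980^(1.5) = 3261.12063
g1 = m₃ / m₂^(3/2) = -4527.20372 / 3261.12063 ≈ -1.388

-1.388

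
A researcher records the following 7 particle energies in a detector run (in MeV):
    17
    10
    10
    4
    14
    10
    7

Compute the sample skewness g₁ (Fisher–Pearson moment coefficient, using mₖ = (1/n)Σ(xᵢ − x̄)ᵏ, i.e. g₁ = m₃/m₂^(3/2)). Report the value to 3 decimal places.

x̄ = (17 + 10 + 10 + 4 + 14 + 10 + 7) / 7 = 10.2857
deviations (xᵢ − x̄): 6.7143, -0.2857, -0.2857, -6.2857, 3.7143, -0.2857, -3.2857
Σ(xᵢ − x̄)² = 109.4286 ⇒ m₂ = 109.4286/7 = 15.63265
Σ(xᵢ − x̄)³ = 70.0408 ⇒ m₃ = 70.0408/7 = 10.00583
m₂^(3/2) = 15.63265^(1.5) = 61.80862
g₁ = m₃ / m₂^(3/2) = 10.00583 / 61.80862 ≈ 0.162

0.162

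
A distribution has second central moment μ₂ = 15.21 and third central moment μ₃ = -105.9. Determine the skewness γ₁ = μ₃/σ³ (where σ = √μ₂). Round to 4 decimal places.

-1.7853

σ = √μ₂ = √15.21 = 3.90000
σ³ = μ₂^(3/2) = 59.31900
γ₁ = μ₃/σ³ = -105.9 / 59.31900 ≈ -1.7853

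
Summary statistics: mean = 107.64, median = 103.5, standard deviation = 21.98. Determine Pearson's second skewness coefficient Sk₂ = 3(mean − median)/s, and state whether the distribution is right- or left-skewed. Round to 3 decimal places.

Sk₂ = 3(107.64 − 103.5) / 21.98 = 3 × 4.1400 / 21.98
    = 12.4200 / 21.98 ≈ 0.565
Sk₂ > 0 ⇒ mean > median ⇒ right-skewed (positive skew).

0.565, right-skewed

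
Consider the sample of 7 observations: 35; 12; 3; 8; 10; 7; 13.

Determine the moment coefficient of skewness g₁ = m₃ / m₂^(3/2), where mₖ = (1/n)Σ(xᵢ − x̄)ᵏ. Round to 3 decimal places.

1.602

x̄ = (35 + 12 + 3 + 8 + 10 + 7 + 13) / 7 = 12.5714
deviations (xᵢ − x̄): 22.4286, -0.5714, -9.5714, -4.5714, -2.5714, -5.5714, 0.4286
Σ(xᵢ − x̄)² = 653.7143 ⇒ m₂ = 653.7143/7 = 93.38776
Σ(xᵢ − x̄)³ = 10120.0408 ⇒ m₃ = 10120.0408/7 = 1445.72012
m₂^(3/2) = 93.38776^(1.5) = 902.47443
g₁ = m₃ / m₂^(3/2) = 1445.72012 / 902.47443 ≈ 1.602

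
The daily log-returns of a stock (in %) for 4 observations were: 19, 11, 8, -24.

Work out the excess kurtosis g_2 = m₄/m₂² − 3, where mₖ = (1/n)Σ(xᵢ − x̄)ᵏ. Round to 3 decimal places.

x̄ = 3.5000
Σ(xᵢ − x̄)² = 1073.0000 ⇒ m₂ = 268.25000
Σ(xᵢ − x̄)⁴ = 633208.2500 ⇒ m₄ = 158302.06250
m₂² = 71958.06250
g_2 = m₄/m₂² − 3 = 2.19992 − 3 ≈ -0.800

-0.800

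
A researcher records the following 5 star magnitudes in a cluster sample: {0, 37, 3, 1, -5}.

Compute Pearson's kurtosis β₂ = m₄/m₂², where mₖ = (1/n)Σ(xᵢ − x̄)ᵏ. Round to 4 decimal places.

3.1103

x̄ = 7.2000
Σ(xᵢ − x̄)² = 1144.8000 ⇒ m₂ = 228.96000
Σ(xᵢ − x̄)⁴ = 815244.5760 ⇒ m₄ = 163048.91520
m₂² = 52422.68160
β₂ = m₄/m₂² = 163048.91520 / 52422.68160 ≈ 3.1103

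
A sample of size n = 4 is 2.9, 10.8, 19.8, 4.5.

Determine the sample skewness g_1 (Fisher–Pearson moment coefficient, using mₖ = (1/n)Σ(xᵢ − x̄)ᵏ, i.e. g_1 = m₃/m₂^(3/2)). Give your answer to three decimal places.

0.583

x̄ = (2.9 + 10.8 + 19.8 + 4.5) / 4 = 9.5000
deviations (xᵢ − x̄): -6.6000, 1.3000, 10.3000, -5.0000
Σ(xᵢ − x̄)² = 176.3400 ⇒ m₂ = 176.3400/4 = 44.08500
Σ(xᵢ − x̄)³ = 682.4280 ⇒ m₃ = 682.4280/4 = 170.60700
m₂^(3/2) = 44.08500^(1.5) = 292.70913
g_1 = m₃ / m₂^(3/2) = 170.60700 / 292.70913 ≈ 0.583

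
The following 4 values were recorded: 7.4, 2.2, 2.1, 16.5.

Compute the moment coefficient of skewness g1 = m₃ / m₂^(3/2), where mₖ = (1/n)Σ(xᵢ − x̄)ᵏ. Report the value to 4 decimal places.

0.7553

x̄ = (7.4 + 2.2 + 2.1 + 16.5) / 4 = 7.0500
deviations (xᵢ − x̄): 0.3500, -4.8500, -4.9500, 9.4500
Σ(xᵢ − x̄)² = 137.4500 ⇒ m₂ = 137.4500/4 = 34.36250
Σ(xᵢ − x̄)³ = 608.5800 ⇒ m₃ = 608.5800/4 = 152.14500
m₂^(3/2) = 34.36250^(1.5) = 201.43138
g1 = m₃ / m₂^(3/2) = 152.14500 / 201.43138 ≈ 0.7553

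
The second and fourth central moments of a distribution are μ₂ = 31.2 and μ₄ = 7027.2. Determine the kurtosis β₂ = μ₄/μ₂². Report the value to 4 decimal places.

7.2189

μ₂² = 31.2² = 973.44000
μ₄/μ₂² = 7027.2 / 973.44000 = 7.21893
β₂ ≈ 7.2189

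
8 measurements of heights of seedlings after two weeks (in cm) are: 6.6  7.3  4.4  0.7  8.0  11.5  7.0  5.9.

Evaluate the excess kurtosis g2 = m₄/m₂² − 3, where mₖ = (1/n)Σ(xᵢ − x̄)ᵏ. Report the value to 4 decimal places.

x̄ = 6.4250
Σ(xᵢ − x̄)² = 66.5150 ⇒ m₂ = 8.31438
Σ(xᵢ − x̄)⁴ = 1761.3348 ⇒ m₄ = 220.16686
m₂² = 69.12883
g2 = m₄/m₂² − 3 = 3.18488 − 3 ≈ 0.1849

0.1849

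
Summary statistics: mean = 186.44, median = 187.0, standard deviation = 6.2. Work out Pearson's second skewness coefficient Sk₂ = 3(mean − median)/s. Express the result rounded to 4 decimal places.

Sk₂ = 3(186.44 − 187.0) / 6.2 = 3 × -0.5600 / 6.2
    = -1.6800 / 6.2 ≈ -0.2710

-0.2710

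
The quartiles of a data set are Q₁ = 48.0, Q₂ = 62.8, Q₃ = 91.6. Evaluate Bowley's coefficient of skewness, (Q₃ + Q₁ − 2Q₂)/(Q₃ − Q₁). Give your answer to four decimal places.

0.3211

numerator: Q₃ + Q₁ − 2Q₂ = 91.6 + 48.0 − 2×62.8 = 14.0000
denominator: Q₃ − Q₁ = 91.6 − 48.0 = 43.6000
Bowley skewness = 14.0000 / 43.6000 ≈ 0.3211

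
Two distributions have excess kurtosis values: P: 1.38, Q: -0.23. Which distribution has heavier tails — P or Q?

Higher excess kurtosis ⇒ heavier tails relative to the normal distribution.
1.38 vs -0.23: the larger is 1.38, so P has heavier tails. (P is leptokurtic — heavier-than-normal tails; the other is platykurtic.)

P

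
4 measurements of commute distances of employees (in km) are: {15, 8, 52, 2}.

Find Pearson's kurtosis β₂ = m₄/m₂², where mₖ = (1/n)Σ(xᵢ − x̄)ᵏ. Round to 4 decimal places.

x̄ = 19.2500
Σ(xᵢ − x̄)² = 1514.7500 ⇒ m₂ = 378.68750
Σ(xᵢ − x̄)⁴ = 1255278.0781 ⇒ m₄ = 313819.51953
m₂² = 143404.22266
β₂ = m₄/m₂² = 313819.51953 / 143404.22266 ≈ 2.1884

2.1884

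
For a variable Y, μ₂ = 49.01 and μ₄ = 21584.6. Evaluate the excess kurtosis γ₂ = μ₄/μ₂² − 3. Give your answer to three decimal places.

5.986

μ₂² = 49.01² = 2401.98010
μ₄/μ₂² = 21584.6 / 2401.98010 = 8.98617
γ₂ = 8.98617 − 3 ≈ 5.986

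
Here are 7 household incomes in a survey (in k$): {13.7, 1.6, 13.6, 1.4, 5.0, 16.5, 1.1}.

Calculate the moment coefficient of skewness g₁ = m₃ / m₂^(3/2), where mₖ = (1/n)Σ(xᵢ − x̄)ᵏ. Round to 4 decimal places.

0.2523

x̄ = (13.7 + 1.6 + 13.6 + 1.4 + 5.0 + 16.5 + 1.1) / 7 = 7.5571
deviations (xᵢ − x̄): 6.1429, -5.9571, 6.0429, -6.1571, -2.5571, 8.9429, -6.4571
Σ(xᵢ − x̄)² = 275.8571 ⇒ m₂ = 275.8571/7 = 39.40816
Σ(xᵢ − x̄)³ = 436.8889 ⇒ m₃ = 436.8889/7 = 62.41270
m₂^(3/2) = 39.40816^(1.5) = 247.38838
g₁ = m₃ / m₂^(3/2) = 62.41270 / 247.38838 ≈ 0.2523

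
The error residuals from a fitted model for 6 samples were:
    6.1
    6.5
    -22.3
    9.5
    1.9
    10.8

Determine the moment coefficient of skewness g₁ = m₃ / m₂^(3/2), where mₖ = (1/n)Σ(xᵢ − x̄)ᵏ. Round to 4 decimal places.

-1.5484

x̄ = (6.1 + 6.5 - 22.3 + 9.5 + 1.9 + 10.8) / 6 = 2.0833
deviations (xᵢ − x̄): 4.0167, 4.4167, -24.3833, 7.4167, -0.1833, 8.7167
Σ(xᵢ − x̄)² = 761.2083 ⇒ m₂ = 761.2083/6 = 126.86806
Σ(xᵢ − x̄)³ = -13275.8206 ⇒ m₃ = -13275.8206/6 = -2212.63676
m₂^(3/2) = 126.86806^(1.5) = 1428.98749
g₁ = m₃ / m₂^(3/2) = -2212.63676 / 1428.98749 ≈ -1.5484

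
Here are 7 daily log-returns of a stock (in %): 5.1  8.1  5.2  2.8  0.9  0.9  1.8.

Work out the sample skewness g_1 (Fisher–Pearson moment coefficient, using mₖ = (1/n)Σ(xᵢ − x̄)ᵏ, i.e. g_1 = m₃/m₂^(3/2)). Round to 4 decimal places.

x̄ = (5.1 + 8.1 + 5.2 + 2.8 + 0.9 + 0.9 + 1.8) / 7 = 3.5429
deviations (xᵢ − x̄): 1.5571, 4.5571, 1.6571, -0.7429, -2.6429, -2.6429, -1.7429
Σ(xᵢ − x̄)² = 43.4971 ⇒ m₂ = 43.4971/7 = 6.21388
Σ(xᵢ − x̄)³ = 60.3440 ⇒ m₃ = 60.3440/7 = 8.62057
m₂^(3/2) = 6.21388^(1.5) = 15.48974
g_1 = m₃ / m₂^(3/2) = 8.62057 / 15.48974 ≈ 0.5565

0.5565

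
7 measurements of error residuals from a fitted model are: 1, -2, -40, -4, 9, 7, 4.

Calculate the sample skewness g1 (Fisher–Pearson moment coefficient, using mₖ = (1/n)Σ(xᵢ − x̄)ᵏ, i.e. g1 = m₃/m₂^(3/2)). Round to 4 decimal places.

x̄ = (1 - 2 - 40 - 4 + 9 + 7 + 4) / 7 = -3.5714
deviations (xᵢ − x̄): 4.5714, 1.5714, -36.4286, -0.4286, 12.5714, 10.5714, 7.5714
Σ(xᵢ − x̄)² = 1677.7143 ⇒ m₂ = 1677.7143/7 = 239.67347
Σ(xᵢ − x̄)³ = -44640.6122 ⇒ m₃ = -44640.6122/7 = -6377.23032
m₂^(3/2) = 239.67347^(1.5) = 3710.47871
g1 = m₃ / m₂^(3/2) = -6377.23032 / 3710.47871 ≈ -1.7187

-1.7187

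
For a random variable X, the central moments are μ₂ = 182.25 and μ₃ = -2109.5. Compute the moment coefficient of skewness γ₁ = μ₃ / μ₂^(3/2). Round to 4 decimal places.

-0.8574

σ = √μ₂ = √182.25 = 13.50000
σ³ = μ₂^(3/2) = 2460.37500
γ₁ = μ₃/σ³ = -2109.5 / 2460.37500 ≈ -0.8574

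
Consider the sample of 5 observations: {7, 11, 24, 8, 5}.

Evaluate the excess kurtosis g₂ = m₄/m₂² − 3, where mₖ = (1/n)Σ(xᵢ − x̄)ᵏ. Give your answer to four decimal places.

x̄ = 11.0000
Σ(xᵢ − x̄)² = 230.0000 ⇒ m₂ = 46.00000
Σ(xᵢ − x̄)⁴ = 30194.0000 ⇒ m₄ = 6038.80000
m₂² = 2116.00000
g₂ = m₄/m₂² − 3 = 2.85388 − 3 ≈ -0.1461

-0.1461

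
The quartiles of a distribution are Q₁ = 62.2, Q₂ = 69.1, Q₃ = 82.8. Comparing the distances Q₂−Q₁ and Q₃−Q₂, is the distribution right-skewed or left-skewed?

Q₂ − Q₁ = 6.9;  Q₃ − Q₂ = 13.7
Q₃ − Q₂ > Q₂ − Q₁ ⇒ the upper half is more spread out ⇒ right-skewed.

right-skewed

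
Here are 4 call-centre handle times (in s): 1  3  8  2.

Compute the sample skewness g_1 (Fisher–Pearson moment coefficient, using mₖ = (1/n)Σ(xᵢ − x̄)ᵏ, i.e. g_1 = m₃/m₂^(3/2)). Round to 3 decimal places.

x̄ = (1 + 3 + 8 + 2) / 4 = 3.5000
deviations (xᵢ − x̄): -2.5000, -0.5000, 4.5000, -1.5000
Σ(xᵢ − x̄)² = 29.0000 ⇒ m₂ = 29.0000/4 = 7.25000
Σ(xᵢ − x̄)³ = 72.0000 ⇒ m₃ = 72.0000/4 = 18.00000
m₂^(3/2) = 7.25000^(1.5) = 19.52122
g_1 = m₃ / m₂^(3/2) = 18.00000 / 19.52122 ≈ 0.922

0.922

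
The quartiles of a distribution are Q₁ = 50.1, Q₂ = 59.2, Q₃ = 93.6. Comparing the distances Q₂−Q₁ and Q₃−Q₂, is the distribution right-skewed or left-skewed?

right-skewed

Q₂ − Q₁ = 9.1;  Q₃ − Q₂ = 34.4
Q₃ − Q₂ > Q₂ − Q₁ ⇒ the upper half is more spread out ⇒ right-skewed.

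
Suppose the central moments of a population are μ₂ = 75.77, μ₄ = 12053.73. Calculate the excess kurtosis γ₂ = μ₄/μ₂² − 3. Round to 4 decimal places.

-0.9004

μ₂² = 75.77² = 5741.09290
μ₄/μ₂² = 12053.73 / 5741.09290 = 2.09955
γ₂ = 2.09955 − 3 ≈ -0.9004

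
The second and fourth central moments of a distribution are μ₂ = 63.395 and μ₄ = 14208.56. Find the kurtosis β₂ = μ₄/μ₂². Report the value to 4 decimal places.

μ₂² = 63.395² = 4018.92603
μ₄/μ₂² = 14208.56 / 4018.92603 = 3.53541
β₂ ≈ 3.5354

3.5354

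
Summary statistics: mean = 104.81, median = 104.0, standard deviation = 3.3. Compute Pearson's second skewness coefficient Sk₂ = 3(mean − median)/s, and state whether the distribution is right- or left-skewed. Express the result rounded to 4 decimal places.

0.7364, right-skewed

Sk₂ = 3(104.81 − 104.0) / 3.3 = 3 × 0.8100 / 3.3
    = 2.4300 / 3.3 ≈ 0.7364
Sk₂ > 0 ⇒ mean > median ⇒ right-skewed (positive skew).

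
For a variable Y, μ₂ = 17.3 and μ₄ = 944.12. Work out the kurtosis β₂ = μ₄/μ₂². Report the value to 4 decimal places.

μ₂² = 17.3² = 299.29000
μ₄/μ₂² = 944.12 / 299.29000 = 3.15453
β₂ ≈ 3.1545

3.1545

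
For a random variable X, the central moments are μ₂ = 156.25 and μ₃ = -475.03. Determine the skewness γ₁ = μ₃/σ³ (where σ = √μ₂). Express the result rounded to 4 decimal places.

-0.2432

σ = √μ₂ = √156.25 = 12.50000
σ³ = μ₂^(3/2) = 1953.12500
γ₁ = μ₃/σ³ = -475.03 / 1953.12500 ≈ -0.2432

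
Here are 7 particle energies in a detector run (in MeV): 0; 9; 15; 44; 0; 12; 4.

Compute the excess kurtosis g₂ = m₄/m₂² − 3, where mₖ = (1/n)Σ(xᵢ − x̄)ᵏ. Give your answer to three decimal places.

0.942

x̄ = 12.0000
Σ(xᵢ − x̄)² = 1394.0000 ⇒ m₂ = 199.14286
Σ(xᵢ − x̄)⁴ = 1094306.0000 ⇒ m₄ = 156329.42857
m₂² = 39657.87755
g₂ = m₄/m₂² − 3 = 3.94195 − 3 ≈ 0.942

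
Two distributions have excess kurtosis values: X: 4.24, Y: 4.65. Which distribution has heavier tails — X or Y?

Y

Higher excess kurtosis ⇒ heavier tails relative to the normal distribution.
4.24 vs 4.65: the larger is 4.65, so Y has heavier tails.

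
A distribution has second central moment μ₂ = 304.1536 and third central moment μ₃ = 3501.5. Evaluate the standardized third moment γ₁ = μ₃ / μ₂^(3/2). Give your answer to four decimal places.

σ = √μ₂ = √304.1536 = 17.44000
σ³ = μ₂^(3/2) = 5304.43878
γ₁ = μ₃/σ³ = 3501.5 / 5304.43878 ≈ 0.6601

0.6601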